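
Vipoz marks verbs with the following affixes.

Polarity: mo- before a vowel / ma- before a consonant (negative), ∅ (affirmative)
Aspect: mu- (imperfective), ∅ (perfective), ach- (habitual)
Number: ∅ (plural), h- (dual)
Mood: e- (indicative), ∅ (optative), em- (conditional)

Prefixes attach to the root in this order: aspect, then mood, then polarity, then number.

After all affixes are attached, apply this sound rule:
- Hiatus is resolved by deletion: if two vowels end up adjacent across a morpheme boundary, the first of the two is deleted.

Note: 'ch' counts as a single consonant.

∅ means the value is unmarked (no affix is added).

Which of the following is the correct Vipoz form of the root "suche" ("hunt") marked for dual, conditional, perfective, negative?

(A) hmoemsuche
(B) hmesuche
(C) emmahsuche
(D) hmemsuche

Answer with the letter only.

D

aspect = perfective: zero marking, form stays suche.
Attach mood conditional em- → emsuche.
Attach polarity negative mo- (before vowel 'e') → moemsuche.
Attach number dual h- → hmoemsuche.
Apply vowel deletion: hmoemsuche → hmemsuche.
So the correct form is hmemsuche, option (D).
(A) hmoemsuche is wrong: it fails to apply the sound rule(s).
(B) hmesuche is wrong: it uses indicative instead of conditional for mood.
(C) emmahsuche is wrong: it has the affixes in the wrong order.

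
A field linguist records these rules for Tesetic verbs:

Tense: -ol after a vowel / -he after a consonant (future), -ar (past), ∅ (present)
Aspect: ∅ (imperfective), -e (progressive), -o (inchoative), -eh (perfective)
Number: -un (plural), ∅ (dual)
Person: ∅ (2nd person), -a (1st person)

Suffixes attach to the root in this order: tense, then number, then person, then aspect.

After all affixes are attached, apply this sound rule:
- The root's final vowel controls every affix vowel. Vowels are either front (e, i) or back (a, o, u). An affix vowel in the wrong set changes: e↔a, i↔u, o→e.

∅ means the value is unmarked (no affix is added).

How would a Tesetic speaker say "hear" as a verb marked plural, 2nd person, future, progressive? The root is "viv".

Attach tense future -he (after consonant 'v') → vivhe.
Attach number plural -un → vivheun.
person = 2nd person: zero marking, form stays vivheun.
Attach aspect progressive -e → vivheune.
Apply vowel harmony: vivheune → vivheine.

vivheine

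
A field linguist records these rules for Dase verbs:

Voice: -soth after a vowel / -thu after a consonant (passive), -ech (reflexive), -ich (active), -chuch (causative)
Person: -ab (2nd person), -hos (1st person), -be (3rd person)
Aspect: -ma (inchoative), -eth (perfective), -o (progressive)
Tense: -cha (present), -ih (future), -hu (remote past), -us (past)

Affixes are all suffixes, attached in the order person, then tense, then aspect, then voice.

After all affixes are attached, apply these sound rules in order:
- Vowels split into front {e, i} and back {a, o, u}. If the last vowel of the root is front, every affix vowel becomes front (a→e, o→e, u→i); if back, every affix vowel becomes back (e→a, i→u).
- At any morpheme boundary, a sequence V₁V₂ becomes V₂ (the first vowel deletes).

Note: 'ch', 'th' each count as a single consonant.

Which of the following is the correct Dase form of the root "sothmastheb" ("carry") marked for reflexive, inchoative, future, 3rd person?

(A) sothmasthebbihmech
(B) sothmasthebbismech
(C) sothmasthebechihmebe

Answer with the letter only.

Attach person 3rd person -be → sothmasthebbe.
Attach tense future -ih → sothmasthebbeih.
Attach aspect inchoative -ma → sothmasthebbeihma.
Attach voice reflexive -ech → sothmasthebbeihmaech.
Apply vowel harmony: sothmasthebbeihmaech → sothmasthebbeihmeech.
Apply vowel deletion: sothmasthebbeihmeech → sothmasthebbihmech.
So the correct form is sothmasthebbihmech, option (A).
(C) sothmasthebechihmebe is wrong: it has the affixes in the wrong order.
(B) sothmasthebbismech is wrong: it uses past instead of future for tense.

A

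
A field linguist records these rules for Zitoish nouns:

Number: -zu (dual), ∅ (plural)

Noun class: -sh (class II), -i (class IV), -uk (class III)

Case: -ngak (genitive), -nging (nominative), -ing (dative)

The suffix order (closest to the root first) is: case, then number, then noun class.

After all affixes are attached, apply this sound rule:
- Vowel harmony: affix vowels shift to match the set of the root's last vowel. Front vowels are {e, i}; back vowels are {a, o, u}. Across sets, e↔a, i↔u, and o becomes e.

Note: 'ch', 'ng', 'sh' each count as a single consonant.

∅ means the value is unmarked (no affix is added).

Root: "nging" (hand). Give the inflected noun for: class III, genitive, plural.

Attach case genitive -ngak → ngingngak.
number = plural: zero marking, form stays ngingngak.
Attach noun class class III -uk → ngingngakuk.
Apply vowel harmony: ngingngakuk → ngingngekik.

ngingngekik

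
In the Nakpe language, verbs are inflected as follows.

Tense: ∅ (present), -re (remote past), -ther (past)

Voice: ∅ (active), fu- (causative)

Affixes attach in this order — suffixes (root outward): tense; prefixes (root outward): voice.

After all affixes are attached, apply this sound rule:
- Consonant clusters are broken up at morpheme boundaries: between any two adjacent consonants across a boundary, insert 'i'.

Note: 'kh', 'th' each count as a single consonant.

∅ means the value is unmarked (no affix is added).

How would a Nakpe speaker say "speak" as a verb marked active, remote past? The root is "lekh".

lekhire

voice = active: zero marking, form stays lekh.
Attach tense remote past -re → lekhre.
Apply epenthesis: lekhre → lekhire.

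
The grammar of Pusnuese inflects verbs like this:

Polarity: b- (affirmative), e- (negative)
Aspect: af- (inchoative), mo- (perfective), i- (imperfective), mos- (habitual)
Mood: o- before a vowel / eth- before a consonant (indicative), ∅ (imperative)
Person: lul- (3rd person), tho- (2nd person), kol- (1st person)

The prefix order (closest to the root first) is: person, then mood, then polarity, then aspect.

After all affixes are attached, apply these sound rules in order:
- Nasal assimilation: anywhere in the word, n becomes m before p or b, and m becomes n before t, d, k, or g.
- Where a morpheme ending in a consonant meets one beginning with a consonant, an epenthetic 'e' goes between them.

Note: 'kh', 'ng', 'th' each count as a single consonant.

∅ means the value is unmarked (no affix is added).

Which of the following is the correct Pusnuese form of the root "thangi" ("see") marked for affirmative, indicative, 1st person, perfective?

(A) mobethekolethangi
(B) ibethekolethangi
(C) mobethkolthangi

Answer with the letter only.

Attach person 1st person kol- → kolthangi.
Attach mood indicative eth- (before consonant 'k') → ethkolthangi.
Attach polarity affirmative b- → bethkolthangi.
Attach aspect perfective mo- → mobethkolthangi.
Nasal assimilation: no change.
Apply epenthesis: mobethkolthangi → mobethekolethangi.
So the correct form is mobethekolethangi, option (A).
(C) mobethkolthangi is wrong: it fails to apply the sound rule(s).
(B) ibethekolethangi is wrong: it uses imperfective instead of perfective for aspect.

A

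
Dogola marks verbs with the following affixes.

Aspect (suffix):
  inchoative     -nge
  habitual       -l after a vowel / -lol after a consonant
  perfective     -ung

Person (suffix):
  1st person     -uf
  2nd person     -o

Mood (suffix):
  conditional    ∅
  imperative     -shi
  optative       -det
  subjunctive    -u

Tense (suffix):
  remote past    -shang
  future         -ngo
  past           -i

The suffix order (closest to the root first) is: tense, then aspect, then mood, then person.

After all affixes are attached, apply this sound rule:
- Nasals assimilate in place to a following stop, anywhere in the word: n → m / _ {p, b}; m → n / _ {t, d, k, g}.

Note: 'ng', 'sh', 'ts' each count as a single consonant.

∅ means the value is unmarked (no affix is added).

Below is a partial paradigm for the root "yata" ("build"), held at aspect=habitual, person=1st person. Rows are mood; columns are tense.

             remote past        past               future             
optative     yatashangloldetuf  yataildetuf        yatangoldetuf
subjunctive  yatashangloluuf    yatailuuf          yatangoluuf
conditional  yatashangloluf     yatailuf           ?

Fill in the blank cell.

yatangoluf

Attach tense future -ngo → yatango.
Attach aspect habitual -l (after vowel 'o') → yatangol.
mood = conditional: zero marking, form stays yatangol.
Attach person 1st person -uf → yatangoluf.
Nasal assimilation: no change.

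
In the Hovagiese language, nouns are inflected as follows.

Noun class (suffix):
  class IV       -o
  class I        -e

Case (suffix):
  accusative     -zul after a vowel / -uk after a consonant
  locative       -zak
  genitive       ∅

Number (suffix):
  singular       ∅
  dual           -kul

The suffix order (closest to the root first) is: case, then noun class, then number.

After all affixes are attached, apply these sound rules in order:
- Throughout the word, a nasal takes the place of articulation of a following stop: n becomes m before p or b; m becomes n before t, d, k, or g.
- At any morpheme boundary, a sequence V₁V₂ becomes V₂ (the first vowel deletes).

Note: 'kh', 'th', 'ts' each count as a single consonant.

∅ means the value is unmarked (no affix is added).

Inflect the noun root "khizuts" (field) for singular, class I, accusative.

khizutsuke

Attach case accusative -uk (after consonant 'ts') → khizutsuk.
Attach noun class class I -e → khizutsuke.
number = singular: zero marking, form stays khizutsuke.
Nasal assimilation: no change.
Vowel deletion: no change.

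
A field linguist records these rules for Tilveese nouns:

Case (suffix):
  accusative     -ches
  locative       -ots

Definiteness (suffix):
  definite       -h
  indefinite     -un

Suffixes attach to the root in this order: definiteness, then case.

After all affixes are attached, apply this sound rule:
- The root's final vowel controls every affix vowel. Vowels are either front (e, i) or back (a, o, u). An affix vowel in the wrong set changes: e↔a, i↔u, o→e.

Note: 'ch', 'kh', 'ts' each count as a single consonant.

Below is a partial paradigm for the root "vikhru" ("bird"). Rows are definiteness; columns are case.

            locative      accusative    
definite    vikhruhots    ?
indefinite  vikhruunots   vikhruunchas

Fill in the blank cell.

vikhruhchas

Attach definiteness definite -h → vikhruh.
Attach case accusative -ches → vikhruhches.
Apply vowel harmony: vikhruhches → vikhruhchas.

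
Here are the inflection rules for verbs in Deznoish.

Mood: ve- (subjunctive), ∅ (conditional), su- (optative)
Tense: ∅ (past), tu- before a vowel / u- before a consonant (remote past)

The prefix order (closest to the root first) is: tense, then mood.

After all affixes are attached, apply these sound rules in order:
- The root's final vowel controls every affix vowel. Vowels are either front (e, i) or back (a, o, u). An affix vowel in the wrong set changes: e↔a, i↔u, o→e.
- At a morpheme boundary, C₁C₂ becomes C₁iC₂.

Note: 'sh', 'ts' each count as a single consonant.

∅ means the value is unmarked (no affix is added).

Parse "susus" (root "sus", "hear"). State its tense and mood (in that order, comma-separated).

past, optative

Segment: su-sus.
tense: ∅ → past.
mood: su- → optative.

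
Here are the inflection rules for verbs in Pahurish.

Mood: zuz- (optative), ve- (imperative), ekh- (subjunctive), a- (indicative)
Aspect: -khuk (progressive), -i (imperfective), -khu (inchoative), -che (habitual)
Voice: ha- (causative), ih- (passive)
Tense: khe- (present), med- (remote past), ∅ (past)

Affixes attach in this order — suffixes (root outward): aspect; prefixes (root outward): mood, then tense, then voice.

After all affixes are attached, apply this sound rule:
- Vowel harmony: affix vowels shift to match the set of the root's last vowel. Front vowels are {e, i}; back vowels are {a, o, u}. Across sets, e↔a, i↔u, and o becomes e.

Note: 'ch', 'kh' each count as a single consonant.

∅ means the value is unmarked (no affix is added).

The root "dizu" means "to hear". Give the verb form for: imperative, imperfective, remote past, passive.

uhmadvadizuu

Attach aspect imperfective -i → dizui.
Attach mood imperative ve- → vedizui.
Attach tense remote past med- → medvedizui.
Attach voice passive ih- → ihmedvedizui.
Apply vowel harmony: ihmedvedizui → uhmadvadizuu.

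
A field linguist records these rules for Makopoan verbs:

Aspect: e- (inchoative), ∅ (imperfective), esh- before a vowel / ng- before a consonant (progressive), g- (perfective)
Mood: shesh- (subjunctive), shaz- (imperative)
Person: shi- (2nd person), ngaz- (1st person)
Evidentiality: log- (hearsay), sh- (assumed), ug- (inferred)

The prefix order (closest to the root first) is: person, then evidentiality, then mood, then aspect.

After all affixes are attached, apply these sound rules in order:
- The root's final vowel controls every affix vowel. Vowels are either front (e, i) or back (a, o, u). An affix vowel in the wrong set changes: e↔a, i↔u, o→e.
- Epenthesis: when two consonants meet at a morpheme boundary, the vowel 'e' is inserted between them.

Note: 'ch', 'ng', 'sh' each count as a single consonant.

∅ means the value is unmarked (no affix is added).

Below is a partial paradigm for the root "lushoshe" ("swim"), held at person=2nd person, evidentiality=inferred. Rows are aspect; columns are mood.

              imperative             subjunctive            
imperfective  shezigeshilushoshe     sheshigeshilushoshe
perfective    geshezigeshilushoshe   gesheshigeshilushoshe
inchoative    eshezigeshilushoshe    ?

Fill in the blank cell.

esheshigeshilushoshe

Attach person 2nd person shi- → shilushoshe.
Attach evidentiality inferred ug- → ugshilushoshe.
Attach mood subjunctive shesh- → sheshugshilushoshe.
Attach aspect inchoative e- → esheshugshilushoshe.
Apply vowel harmony: esheshugshilushoshe → esheshigshilushoshe.
Apply epenthesis: esheshigshilushoshe → esheshigeshilushoshe.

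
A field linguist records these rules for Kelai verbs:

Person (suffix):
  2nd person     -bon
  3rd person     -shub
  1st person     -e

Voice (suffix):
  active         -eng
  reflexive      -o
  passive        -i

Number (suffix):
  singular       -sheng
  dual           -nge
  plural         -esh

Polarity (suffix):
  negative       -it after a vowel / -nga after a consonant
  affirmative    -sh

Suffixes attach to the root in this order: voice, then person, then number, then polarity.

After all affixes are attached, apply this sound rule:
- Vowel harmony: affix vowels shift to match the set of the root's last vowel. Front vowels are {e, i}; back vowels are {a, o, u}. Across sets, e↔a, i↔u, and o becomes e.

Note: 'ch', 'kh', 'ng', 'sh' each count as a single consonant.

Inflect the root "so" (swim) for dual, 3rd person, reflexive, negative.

sooshubngaut

Attach voice reflexive -o → soo.
Attach person 3rd person -shub → sooshub.
Attach number dual -nge → sooshubnge.
Attach polarity negative -it (after vowel 'e') → sooshubngeit.
Apply vowel harmony: sooshubngeit → sooshubngaut.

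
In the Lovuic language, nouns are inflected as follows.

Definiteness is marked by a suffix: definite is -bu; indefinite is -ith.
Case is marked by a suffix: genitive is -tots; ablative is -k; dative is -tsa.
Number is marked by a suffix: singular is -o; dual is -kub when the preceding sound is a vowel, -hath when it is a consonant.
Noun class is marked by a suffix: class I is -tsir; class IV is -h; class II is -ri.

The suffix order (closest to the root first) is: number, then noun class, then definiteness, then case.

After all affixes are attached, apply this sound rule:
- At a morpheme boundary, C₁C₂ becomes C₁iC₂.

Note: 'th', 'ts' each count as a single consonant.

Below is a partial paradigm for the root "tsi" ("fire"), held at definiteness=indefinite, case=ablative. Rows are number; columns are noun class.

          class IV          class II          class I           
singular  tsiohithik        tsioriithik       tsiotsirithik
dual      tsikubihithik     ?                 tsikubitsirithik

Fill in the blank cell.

tsikubiriithik

Attach number dual -kub (after vowel 'i') → tsikub.
Attach noun class class II -ri → tsikubri.
Attach definiteness indefinite -ith → tsikubriith.
Attach case ablative -k → tsikubriithk.
Apply epenthesis: tsikubriithk → tsikubiriithik.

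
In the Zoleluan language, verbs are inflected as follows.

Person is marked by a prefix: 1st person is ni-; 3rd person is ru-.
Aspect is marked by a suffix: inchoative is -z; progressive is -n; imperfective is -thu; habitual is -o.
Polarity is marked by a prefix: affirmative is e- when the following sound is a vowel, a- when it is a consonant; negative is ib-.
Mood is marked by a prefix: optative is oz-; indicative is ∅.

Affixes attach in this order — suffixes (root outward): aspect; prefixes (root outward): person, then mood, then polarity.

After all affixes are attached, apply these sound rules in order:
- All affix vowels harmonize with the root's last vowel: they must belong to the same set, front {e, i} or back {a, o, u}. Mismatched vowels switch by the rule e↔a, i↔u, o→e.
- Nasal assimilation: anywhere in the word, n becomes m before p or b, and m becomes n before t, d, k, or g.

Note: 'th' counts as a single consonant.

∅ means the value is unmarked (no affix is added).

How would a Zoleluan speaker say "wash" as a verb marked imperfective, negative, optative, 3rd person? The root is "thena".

Attach person 3rd person ru- → ruthena.
Attach aspect imperfective -thu → ruthenathu.
Attach mood optative oz- → ozruthenathu.
Attach polarity negative ib- → ibozruthenathu.
Apply vowel harmony: ibozruthenathu → ubozruthenathu.
Nasal assimilation: no change.

ubozruthenathu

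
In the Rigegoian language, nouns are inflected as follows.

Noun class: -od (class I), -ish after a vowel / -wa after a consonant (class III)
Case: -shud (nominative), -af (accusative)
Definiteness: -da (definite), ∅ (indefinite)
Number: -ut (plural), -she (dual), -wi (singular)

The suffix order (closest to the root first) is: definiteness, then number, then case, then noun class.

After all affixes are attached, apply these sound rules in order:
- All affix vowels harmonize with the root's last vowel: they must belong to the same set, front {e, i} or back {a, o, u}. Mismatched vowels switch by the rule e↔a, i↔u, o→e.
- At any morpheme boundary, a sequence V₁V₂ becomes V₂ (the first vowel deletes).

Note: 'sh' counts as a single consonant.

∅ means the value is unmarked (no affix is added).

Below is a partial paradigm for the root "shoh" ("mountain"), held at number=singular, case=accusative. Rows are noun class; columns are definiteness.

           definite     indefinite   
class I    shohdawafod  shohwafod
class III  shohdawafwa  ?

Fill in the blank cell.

definiteness = indefinite: zero marking, form stays shoh.
Attach number singular -wi → shohwi.
Attach case accusative -af → shohwiaf.
Attach noun class class III -wa (after consonant 'f') → shohwiafwa.
Apply vowel harmony: shohwiafwa → shohwuafwa.
Apply vowel deletion: shohwuafwa → shohwafwa.

shohwafwa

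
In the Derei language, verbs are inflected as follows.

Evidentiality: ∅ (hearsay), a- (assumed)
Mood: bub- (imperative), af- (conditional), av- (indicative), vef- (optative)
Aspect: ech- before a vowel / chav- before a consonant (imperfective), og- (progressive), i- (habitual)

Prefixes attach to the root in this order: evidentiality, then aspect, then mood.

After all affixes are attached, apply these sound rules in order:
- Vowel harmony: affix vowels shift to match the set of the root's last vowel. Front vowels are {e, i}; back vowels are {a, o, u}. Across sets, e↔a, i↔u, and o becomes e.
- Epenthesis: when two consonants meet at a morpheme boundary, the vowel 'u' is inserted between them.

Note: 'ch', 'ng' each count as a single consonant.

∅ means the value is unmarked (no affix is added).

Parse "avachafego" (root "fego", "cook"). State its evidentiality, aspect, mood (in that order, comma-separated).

Segment: av-ech-a-fego.
evidentiality: a- → assumed.
aspect: ech/chav- → imperfective.
mood: av- → indicative.

assumed, imperfective, indicative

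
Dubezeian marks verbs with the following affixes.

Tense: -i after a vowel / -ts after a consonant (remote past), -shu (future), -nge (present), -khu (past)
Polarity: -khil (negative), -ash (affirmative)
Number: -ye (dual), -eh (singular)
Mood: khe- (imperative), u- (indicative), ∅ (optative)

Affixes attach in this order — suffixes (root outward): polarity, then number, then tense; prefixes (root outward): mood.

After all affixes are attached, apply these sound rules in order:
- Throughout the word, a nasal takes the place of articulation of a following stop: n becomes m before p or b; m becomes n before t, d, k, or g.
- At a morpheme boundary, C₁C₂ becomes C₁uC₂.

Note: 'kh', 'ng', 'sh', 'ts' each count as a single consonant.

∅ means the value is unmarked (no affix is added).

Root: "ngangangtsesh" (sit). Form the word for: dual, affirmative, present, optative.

ngangangtseshashuyenge

mood = optative: zero marking, form stays ngangangtsesh.
Attach polarity affirmative -ash → ngangangtseshash.
Attach number dual -ye → ngangangtseshashye.
Attach tense present -nge → ngangangtseshashyenge.
Nasal assimilation: no change.
Apply epenthesis: ngangangtseshashyenge → ngangangtseshashuyenge.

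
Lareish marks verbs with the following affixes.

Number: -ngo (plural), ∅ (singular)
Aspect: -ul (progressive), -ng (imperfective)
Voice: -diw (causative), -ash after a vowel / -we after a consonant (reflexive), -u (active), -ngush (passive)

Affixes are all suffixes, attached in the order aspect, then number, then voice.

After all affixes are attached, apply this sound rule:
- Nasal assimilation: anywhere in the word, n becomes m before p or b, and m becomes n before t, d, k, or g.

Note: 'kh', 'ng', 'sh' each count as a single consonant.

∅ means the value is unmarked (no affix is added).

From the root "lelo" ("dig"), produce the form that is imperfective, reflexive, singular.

lelongwe

Attach aspect imperfective -ng → lelong.
number = singular: zero marking, form stays lelong.
Attach voice reflexive -we (after consonant 'ng') → lelongwe.
Nasal assimilation: no change.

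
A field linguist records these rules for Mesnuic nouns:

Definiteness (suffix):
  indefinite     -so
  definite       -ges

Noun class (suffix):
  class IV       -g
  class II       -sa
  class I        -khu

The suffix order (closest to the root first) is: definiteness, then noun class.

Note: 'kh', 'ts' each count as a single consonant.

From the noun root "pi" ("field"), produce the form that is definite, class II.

Attach definiteness definite -ges → piges.
Attach noun class class II -sa → pigessa.

pigessa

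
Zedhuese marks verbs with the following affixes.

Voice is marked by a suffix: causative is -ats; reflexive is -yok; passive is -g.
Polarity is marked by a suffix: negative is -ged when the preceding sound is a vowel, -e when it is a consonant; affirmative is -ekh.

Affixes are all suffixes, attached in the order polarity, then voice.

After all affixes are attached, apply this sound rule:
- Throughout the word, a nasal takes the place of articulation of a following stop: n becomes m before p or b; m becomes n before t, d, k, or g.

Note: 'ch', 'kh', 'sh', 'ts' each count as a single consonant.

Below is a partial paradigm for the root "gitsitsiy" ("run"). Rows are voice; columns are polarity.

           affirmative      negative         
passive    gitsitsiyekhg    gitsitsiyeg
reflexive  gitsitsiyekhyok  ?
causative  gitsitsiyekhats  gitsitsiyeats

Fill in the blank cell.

Attach polarity negative -e (after consonant 'y') → gitsitsiye.
Attach voice reflexive -yok → gitsitsiyeyok.
Nasal assimilation: no change.

gitsitsiyeyok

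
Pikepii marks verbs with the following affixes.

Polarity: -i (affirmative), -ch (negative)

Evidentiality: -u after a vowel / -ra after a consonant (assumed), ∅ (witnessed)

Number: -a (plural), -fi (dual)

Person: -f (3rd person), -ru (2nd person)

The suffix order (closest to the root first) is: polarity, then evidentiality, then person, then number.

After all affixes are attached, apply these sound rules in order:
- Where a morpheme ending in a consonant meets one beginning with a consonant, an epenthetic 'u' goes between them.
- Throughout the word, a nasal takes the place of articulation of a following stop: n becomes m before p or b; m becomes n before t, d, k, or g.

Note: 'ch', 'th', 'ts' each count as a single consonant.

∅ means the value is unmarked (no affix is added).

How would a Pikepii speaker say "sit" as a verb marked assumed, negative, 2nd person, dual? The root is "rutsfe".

rutsfechurarufi

Attach polarity negative -ch → rutsfech.
Attach evidentiality assumed -ra (after consonant 'ch') → rutsfechra.
Attach person 2nd person -ru → rutsfechraru.
Attach number dual -fi → rutsfechrarufi.
Apply epenthesis: rutsfechrarufi → rutsfechurarufi.
Nasal assimilation: no change.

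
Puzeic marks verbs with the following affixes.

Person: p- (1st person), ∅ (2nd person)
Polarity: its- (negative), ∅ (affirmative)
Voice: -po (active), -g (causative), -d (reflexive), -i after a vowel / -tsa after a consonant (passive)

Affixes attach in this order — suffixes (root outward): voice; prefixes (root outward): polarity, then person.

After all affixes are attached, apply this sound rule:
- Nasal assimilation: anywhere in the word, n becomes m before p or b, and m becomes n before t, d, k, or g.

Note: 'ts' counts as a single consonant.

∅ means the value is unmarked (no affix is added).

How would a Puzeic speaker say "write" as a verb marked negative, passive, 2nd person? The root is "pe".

Attach voice passive -i (after vowel 'e') → pei.
Attach polarity negative its- → itspei.
person = 2nd person: zero marking, form stays itspei.
Nasal assimilation: no change.

itspei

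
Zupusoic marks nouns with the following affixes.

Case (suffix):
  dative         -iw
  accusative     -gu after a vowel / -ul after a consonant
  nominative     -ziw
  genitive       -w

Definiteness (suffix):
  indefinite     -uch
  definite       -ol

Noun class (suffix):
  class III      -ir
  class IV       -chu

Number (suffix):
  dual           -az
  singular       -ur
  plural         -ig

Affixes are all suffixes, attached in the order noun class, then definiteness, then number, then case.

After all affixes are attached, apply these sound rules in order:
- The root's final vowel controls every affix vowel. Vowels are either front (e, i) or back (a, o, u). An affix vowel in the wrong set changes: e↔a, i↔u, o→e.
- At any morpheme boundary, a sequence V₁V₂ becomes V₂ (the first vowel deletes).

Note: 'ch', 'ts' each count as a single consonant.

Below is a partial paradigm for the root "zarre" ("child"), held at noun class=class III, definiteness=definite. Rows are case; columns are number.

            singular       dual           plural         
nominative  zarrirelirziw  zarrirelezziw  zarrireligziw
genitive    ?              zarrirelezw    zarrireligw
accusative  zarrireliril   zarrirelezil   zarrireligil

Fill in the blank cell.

zarrirelirw

Attach noun class class III -ir → zarreir.
Attach definiteness definite -ol → zarreirol.
Attach number singular -ur → zarreirolur.
Attach case genitive -w → zarreirolurw.
Apply vowel harmony: zarreirolurw → zarreirelirw.
Apply vowel deletion: zarreirelirw → zarrirelirw.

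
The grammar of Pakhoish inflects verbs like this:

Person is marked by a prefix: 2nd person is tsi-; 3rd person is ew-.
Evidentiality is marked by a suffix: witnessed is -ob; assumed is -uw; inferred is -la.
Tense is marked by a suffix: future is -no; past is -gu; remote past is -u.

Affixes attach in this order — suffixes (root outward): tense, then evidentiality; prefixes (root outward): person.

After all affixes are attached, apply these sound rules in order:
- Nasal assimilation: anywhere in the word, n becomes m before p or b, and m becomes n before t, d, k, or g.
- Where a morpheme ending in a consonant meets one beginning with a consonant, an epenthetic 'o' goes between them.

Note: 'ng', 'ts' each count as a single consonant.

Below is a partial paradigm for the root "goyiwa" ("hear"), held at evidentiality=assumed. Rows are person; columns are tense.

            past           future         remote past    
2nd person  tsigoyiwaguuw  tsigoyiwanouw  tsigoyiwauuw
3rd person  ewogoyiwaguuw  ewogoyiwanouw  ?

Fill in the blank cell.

ewogoyiwauuw

Attach person 3rd person ew- → ewgoyiwa.
Attach tense remote past -u → ewgoyiwau.
Attach evidentiality assumed -uw → ewgoyiwauuw.
Nasal assimilation: no change.
Apply epenthesis: ewgoyiwauuw → ewogoyiwauuw.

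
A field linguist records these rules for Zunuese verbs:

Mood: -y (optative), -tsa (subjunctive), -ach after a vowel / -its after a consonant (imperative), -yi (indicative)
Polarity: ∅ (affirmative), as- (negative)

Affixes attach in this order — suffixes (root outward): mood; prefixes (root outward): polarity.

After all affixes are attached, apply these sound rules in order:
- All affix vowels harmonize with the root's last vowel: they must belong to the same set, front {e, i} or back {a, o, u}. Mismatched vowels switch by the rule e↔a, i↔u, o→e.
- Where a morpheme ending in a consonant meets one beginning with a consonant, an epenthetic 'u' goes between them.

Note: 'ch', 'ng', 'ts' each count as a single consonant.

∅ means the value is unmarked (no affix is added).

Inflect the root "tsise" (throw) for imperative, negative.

esutsiseech

Attach polarity negative as- → astsise.
Attach mood imperative -ach (after vowel 'e') → astsiseach.
Apply vowel harmony: astsiseach → estsiseech.
Apply epenthesis: estsiseech → esutsiseech.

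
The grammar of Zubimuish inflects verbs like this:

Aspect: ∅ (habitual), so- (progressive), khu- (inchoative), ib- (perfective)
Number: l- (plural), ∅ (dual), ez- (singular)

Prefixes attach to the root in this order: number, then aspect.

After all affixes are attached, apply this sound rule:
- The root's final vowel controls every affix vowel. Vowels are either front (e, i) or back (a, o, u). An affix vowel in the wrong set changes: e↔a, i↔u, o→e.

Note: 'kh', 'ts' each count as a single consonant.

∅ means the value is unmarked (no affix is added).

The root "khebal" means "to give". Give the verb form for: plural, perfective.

ublkhebal

Attach number plural l- → lkhebal.
Attach aspect perfective ib- → iblkhebal.
Apply vowel harmony: iblkhebal → ublkhebal.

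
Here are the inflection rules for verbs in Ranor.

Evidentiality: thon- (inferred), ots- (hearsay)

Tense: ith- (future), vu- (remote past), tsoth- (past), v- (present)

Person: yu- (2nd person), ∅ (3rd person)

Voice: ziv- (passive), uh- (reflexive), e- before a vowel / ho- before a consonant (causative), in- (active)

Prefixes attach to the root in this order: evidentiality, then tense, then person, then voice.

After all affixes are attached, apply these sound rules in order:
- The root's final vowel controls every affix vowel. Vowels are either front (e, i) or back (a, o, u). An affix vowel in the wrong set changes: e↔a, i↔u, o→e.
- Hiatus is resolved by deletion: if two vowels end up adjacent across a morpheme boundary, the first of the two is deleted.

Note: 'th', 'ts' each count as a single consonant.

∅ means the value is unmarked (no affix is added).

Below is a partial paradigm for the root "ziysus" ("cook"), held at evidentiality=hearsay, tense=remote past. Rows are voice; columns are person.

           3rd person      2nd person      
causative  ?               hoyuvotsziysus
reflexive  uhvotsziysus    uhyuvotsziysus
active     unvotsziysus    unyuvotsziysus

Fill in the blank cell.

Attach evidentiality hearsay ots- → otsziysus.
Attach tense remote past vu- → vuotsziysus.
person = 3rd person: zero marking, form stays vuotsziysus.
Attach voice causative ho- (before consonant 'v') → hovuotsziysus.
Vowel harmony: no change.
Apply vowel deletion: hovuotsziysus → hovotsziysus.

hovotsziysus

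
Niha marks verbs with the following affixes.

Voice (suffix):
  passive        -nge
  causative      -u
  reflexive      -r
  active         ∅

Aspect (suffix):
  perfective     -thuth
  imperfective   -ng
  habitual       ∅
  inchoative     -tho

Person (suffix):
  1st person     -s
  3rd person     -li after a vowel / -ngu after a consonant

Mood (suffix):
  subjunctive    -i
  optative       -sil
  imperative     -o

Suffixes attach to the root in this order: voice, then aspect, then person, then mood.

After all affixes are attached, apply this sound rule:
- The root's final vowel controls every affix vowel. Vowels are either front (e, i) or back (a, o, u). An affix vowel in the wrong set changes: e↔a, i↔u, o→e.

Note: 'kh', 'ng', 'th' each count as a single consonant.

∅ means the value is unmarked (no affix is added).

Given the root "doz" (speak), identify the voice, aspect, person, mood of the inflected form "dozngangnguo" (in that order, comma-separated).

Segment: doz-nge-ng-ngu-o.
voice: -nge → passive.
aspect: -ng → imperfective.
person: -li/ngu → 3rd person.
mood: -o → imperative.

passive, imperfective, 3rd person, imperative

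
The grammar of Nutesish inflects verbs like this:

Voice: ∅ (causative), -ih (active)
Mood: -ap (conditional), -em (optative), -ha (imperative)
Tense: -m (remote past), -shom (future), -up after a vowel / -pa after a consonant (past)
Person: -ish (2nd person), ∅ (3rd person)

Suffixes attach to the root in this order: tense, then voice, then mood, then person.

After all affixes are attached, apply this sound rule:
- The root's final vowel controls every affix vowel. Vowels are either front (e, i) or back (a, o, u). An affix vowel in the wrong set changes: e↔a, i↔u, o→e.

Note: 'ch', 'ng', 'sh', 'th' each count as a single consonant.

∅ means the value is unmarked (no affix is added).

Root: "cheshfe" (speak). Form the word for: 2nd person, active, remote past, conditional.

cheshfemihepish

Attach tense remote past -m → cheshfem.
Attach voice active -ih → cheshfemih.
Attach mood conditional -ap → cheshfemihap.
Attach person 2nd person -ish → cheshfemihapish.
Apply vowel harmony: cheshfemihapish → cheshfemihepish.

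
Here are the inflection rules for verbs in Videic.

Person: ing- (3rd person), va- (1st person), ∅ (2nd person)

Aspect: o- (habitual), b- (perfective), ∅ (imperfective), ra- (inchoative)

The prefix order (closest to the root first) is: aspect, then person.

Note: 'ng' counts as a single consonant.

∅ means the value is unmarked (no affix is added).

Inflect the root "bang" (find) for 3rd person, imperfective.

ingbang

aspect = imperfective: zero marking, form stays bang.
Attach person 3rd person ing- → ingbang.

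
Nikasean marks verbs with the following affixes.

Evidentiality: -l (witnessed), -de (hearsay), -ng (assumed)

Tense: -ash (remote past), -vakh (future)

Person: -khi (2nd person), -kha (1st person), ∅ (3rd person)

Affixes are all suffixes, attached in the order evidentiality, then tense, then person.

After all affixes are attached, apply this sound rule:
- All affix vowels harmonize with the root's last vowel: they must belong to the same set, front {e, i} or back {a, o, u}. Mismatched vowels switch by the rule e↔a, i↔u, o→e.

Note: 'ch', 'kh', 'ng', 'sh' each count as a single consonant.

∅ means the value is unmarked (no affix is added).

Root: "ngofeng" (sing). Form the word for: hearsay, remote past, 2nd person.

ngofengdeeshkhi

Attach evidentiality hearsay -de → ngofengde.
Attach tense remote past -ash → ngofengdeash.
Attach person 2nd person -khi → ngofengdeashkhi.
Apply vowel harmony: ngofengdeashkhi → ngofengdeeshkhi.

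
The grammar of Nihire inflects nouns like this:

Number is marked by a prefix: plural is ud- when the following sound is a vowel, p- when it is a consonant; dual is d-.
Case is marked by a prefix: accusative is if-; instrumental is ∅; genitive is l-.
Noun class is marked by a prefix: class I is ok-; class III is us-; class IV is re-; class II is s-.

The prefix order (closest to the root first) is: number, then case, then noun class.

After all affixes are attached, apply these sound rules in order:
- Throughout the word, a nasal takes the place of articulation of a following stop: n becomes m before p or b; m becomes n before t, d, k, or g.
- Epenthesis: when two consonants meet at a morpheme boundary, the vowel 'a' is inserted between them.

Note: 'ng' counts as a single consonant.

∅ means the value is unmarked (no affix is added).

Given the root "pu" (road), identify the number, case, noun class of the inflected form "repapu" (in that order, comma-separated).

Segment: re-p-pu.
number: ud/p- → plural.
case: ∅ → instrumental.
noun class: re- → class IV.

plural, instrumental, class IV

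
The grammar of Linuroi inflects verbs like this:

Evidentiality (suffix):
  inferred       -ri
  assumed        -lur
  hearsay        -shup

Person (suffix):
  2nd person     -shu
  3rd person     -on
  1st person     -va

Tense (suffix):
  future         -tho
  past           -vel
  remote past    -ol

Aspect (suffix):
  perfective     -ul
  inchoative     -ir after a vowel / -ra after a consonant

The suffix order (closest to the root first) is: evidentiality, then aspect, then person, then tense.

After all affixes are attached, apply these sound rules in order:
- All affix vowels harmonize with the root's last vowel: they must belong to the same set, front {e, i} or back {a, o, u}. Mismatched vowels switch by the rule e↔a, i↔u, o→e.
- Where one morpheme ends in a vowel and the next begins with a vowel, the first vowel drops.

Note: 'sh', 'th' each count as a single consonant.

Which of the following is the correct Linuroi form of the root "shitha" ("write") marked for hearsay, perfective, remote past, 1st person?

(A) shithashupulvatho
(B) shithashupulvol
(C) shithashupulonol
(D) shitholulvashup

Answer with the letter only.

Attach evidentiality hearsay -shup → shithashup.
Attach aspect perfective -ul → shithashupul.
Attach person 1st person -va → shithashupulva.
Attach tense remote past -ol → shithashupulvaol.
Vowel harmony: no change.
Apply vowel deletion: shithashupulvaol → shithashupulvol.
So the correct form is shithashupulvol, option (B).
(C) shithashupulonol is wrong: it uses 3rd person instead of 1st person for person.
(D) shitholulvashup is wrong: it has the affixes in the wrong order.
(A) shithashupulvatho is wrong: it uses future instead of remote past for tense.

B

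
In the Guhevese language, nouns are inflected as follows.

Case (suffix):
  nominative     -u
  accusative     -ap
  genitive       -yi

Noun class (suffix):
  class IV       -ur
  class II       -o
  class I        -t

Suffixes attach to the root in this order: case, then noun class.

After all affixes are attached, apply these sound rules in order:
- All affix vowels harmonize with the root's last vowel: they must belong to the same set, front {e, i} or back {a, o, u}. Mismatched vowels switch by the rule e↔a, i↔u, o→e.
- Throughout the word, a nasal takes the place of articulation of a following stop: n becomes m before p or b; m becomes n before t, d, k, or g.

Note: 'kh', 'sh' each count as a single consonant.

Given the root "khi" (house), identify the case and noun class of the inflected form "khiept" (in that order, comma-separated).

accusative, class I

Segment: khi-ap-t.
case: -ap → accusative.
noun class: -t → class I.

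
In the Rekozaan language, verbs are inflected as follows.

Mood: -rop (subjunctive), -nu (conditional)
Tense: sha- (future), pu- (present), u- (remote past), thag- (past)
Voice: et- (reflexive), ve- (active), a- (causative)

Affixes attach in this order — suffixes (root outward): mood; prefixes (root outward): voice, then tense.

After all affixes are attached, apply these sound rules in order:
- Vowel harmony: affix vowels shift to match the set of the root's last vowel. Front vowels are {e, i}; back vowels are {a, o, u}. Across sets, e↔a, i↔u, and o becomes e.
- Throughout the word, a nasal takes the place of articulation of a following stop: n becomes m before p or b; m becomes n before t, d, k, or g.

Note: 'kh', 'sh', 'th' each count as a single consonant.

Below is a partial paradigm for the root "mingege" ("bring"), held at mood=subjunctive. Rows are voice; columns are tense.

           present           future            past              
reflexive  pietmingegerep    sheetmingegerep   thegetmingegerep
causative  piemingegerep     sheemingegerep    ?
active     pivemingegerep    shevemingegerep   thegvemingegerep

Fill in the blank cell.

Attach voice causative a- → amingege.
Attach mood subjunctive -rop → amingegerop.
Attach tense past thag- → thagamingegerop.
Apply vowel harmony: thagamingegerop → thegemingegerep.
Nasal assimilation: no change.

thegemingegerep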